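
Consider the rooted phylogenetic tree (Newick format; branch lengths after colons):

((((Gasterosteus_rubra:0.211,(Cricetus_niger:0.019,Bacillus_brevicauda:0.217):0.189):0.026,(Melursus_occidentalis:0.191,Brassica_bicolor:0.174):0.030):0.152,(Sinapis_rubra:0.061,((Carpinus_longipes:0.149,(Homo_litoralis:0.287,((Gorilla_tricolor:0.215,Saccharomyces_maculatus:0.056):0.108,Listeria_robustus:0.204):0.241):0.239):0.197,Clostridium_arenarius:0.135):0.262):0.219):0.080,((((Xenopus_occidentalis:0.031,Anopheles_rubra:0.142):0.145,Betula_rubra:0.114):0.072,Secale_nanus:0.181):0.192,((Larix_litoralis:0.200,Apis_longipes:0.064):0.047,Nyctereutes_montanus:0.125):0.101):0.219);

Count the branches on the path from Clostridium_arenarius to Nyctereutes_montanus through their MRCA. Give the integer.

The MRCA of Clostridium_arenarius and Nyctereutes_montanus is the root of the tree.
From Clostridium_arenarius up to that node: 4 branches. From Nyctereutes_montanus up to the same node: 3 branches. Total: 4 + 3 = 7.

7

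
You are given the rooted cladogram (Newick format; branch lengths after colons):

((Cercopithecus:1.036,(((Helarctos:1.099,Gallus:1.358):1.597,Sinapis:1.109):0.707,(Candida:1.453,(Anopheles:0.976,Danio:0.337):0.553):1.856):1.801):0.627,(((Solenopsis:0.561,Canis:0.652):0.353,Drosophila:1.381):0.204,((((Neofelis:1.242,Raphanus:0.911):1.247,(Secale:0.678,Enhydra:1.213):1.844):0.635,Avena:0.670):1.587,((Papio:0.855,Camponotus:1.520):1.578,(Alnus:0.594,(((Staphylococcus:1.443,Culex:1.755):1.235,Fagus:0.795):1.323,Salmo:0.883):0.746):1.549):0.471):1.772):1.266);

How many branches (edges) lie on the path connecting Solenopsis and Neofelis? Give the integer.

8

The MRCA of Solenopsis and Neofelis is the node subtending (((Solenopsis,Canis),Drosophila),((((Neofelis,Raphanus),(Secale,Enhydra)),Avena),((Papio,Camponotus),(Alnus,(((Staphylococcus,Culex),Fagus),Salmo))))).
From Solenopsis up to that node: 3 branches. From Neofelis up to the same node: 5 branches. Total: 3 + 5 = 8.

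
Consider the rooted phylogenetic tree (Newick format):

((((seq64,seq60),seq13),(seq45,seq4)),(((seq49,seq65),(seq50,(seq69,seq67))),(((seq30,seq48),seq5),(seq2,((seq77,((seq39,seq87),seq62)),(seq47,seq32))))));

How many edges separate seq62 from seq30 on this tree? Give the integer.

The MRCA of seq62 and seq30 is the node subtending (((seq30,seq48),seq5),(seq2,((seq77,((seq39,seq87),seq62)),(seq47,seq32)))).
From seq62 up to that node: 5 branches. From seq30 up to the same node: 3 branches. Total: 5 + 3 = 8.

8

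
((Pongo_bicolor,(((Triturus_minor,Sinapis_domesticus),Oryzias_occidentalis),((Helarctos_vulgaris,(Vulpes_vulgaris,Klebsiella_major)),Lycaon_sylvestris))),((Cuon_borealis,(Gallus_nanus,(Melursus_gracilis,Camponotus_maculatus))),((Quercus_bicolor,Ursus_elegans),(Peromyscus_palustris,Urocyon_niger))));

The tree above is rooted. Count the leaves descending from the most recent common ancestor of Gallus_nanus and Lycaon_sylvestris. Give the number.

16

The MRCA of Gallus_nanus and Lycaon_sylvestris is the root, so the clade is the entire tree.
That clade contains 16 terminal taxa: Camponotus_maculatus, Cuon_borealis, Gallus_nanus, Helarctos_vulgaris, Klebsiella_major, Lycaon_sylvestris, Melursus_gracilis, Oryzias_occidentalis, Peromyscus_palustris, Pongo_bicolor, Quercus_bicolor, Sinapis_domesticus, Triturus_minor, Urocyon_niger, Ursus_elegans, Vulpes_vulgaris.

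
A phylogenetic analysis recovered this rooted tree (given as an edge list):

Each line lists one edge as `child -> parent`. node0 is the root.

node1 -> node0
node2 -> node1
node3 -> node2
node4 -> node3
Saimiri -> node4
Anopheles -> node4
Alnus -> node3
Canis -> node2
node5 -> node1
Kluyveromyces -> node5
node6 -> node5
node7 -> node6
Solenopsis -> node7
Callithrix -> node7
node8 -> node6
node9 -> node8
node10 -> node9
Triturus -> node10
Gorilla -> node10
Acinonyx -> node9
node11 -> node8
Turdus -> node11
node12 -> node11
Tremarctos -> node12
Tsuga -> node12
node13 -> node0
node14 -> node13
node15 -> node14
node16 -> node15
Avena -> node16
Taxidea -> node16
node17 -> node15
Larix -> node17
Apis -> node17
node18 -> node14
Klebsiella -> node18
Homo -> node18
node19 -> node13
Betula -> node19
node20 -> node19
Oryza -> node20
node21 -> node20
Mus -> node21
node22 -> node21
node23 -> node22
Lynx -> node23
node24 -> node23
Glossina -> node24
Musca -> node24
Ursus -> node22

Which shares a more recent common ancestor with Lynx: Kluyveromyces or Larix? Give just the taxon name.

The MRCA of Lynx and Larix subtends ((((Avena,Taxidea),(Larix,Apis)),(Klebsiella,Homo)),(Betula,(Oryza,(Mus,((Lynx,(Glossina,Musca)),Ursus))))) (13 taxa).
The MRCA of Lynx and Kluyveromyces is the root, subtending the entire tree (26 taxa).
The first is nested inside the second, so Lynx shares a more recent common ancestor with Larix.

Larix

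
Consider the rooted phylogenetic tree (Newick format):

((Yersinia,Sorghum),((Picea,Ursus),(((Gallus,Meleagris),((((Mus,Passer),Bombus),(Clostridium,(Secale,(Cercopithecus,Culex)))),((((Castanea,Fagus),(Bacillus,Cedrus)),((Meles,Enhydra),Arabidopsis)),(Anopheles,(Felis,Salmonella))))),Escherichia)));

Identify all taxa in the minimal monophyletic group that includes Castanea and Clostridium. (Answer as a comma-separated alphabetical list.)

Tracing Castanea: it sits inside (Castanea,Fagus).
Tracing Clostridium: it sits inside (Clostridium,(Secale,(Cercopithecus,Culex))).
The smallest clade enclosing both is ((((Mus,Passer),Bombus),(Clostridium,(Secale,(Cercopithecus,Culex)))),((((Castanea,Fagus),(Bacillus,Cedrus)),((Meles,Enhydra),Arabidopsis)),(Anopheles,(Felis,Salmonella)))); the answer is its 17 terminal taxa in alphabetical order.

Anopheles, Arabidopsis, Bacillus, Bombus, Castanea, Cedrus, Cercopithecus, Clostridium, Culex, Enhydra, Fagus, Felis, Meles, Mus, Passer, Salmonella, Secale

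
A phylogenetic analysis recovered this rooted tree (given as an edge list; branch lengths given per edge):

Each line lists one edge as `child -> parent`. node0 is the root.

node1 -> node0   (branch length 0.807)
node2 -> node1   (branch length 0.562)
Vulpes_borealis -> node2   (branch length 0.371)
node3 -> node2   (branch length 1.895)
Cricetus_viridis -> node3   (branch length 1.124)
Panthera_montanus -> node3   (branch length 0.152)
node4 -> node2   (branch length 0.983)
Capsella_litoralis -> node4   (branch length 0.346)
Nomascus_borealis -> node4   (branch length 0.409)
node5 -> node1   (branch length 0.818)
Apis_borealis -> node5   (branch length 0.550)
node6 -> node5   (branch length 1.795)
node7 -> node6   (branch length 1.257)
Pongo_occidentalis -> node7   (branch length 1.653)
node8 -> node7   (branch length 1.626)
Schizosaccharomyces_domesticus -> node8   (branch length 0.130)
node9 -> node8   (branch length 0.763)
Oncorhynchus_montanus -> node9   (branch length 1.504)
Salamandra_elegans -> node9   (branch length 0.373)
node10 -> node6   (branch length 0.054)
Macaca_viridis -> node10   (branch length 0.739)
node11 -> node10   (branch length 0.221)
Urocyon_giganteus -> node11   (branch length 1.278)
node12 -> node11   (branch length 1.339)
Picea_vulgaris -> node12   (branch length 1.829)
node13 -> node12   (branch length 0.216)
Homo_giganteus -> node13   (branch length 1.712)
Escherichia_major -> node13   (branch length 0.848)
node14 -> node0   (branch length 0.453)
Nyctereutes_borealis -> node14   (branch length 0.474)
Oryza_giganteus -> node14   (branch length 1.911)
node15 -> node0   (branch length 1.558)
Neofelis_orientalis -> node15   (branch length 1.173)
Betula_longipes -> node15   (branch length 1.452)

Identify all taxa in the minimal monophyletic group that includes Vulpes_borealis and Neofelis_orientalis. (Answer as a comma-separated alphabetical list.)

Tracing Vulpes_borealis: it sits inside (Vulpes_borealis,(Cricetus_viridis,Panthera_montanus),(Capsella_litoralis,Nomascus_borealis)).
Tracing Neofelis_orientalis: it sits inside (Neofelis_orientalis,Betula_longipes).
The smallest clade enclosing both is the whole tree (their MRCA is the root), so the answer is all 19 tips in alphabetical order.

Apis_borealis, Betula_longipes, Capsella_litoralis, Cricetus_viridis, Escherichia_major, Homo_giganteus, Macaca_viridis, Neofelis_orientalis, Nomascus_borealis, Nyctereutes_borealis, Oncorhynchus_montanus, Oryza_giganteus, Panthera_montanus, Picea_vulgaris, Pongo_occidentalis, Salamandra_elegans, Schizosaccharomyces_domesticus, Urocyon_giganteus, Vulpes_borealis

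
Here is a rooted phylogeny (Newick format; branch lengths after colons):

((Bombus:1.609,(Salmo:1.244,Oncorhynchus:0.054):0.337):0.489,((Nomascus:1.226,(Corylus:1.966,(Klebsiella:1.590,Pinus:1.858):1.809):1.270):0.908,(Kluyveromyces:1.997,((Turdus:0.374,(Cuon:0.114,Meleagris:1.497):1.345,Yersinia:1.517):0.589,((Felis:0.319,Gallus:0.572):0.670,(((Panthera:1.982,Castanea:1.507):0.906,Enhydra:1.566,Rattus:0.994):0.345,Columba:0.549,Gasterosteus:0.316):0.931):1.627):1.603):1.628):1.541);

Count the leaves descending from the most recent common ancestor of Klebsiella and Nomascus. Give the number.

4

The MRCA of Klebsiella and Nomascus is the node subtending (Nomascus,(Corylus,(Klebsiella,Pinus))).
That clade contains 4 terminal taxa: Corylus, Klebsiella, Nomascus, Pinus.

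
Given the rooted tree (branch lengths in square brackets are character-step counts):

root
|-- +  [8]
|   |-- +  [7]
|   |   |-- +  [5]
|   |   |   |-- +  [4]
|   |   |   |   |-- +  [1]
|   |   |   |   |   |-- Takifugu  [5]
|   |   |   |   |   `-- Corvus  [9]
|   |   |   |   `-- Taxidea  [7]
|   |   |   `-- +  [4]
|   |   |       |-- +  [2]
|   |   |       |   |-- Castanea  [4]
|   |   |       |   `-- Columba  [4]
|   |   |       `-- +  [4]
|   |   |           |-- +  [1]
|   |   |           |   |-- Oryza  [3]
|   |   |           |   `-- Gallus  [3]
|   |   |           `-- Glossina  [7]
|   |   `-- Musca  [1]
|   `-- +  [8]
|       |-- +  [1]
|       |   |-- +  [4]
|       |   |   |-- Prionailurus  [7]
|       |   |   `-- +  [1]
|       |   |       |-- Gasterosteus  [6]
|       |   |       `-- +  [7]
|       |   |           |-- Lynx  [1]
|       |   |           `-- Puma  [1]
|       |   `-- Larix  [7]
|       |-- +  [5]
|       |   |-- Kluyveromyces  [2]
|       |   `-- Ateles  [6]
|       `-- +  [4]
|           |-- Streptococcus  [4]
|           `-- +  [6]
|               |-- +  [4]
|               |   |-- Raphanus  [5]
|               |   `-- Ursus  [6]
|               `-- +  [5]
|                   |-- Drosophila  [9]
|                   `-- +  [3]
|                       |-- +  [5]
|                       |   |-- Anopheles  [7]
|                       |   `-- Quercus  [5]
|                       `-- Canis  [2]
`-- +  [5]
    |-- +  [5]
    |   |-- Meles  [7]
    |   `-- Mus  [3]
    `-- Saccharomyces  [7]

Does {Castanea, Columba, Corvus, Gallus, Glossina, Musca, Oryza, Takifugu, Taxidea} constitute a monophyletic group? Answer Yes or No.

Yes

The most recent common ancestor of these taxa subtends ((((Takifugu,Corvus),Taxidea),((Castanea,Columba),((Oryza,Gallus),Glossina))),Musca).
That clade has exactly 9 tips — every listed taxon and nothing else — so the group is monophyletic.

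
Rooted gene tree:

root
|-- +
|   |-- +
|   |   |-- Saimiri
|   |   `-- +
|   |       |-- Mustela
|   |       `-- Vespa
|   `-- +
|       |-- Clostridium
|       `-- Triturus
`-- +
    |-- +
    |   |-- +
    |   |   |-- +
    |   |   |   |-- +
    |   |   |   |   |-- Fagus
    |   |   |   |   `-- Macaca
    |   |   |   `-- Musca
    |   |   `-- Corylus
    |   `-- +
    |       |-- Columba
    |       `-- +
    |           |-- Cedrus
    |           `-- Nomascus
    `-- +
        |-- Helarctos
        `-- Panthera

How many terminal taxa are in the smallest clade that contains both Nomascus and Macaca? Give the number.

The MRCA of Nomascus and Macaca is the node subtending ((((Fagus,Macaca),Musca),Corylus),(Columba,(Cedrus,Nomascus))).
That clade contains 7 terminal taxa: Cedrus, Columba, Corylus, Fagus, Macaca, Musca, Nomascus.

7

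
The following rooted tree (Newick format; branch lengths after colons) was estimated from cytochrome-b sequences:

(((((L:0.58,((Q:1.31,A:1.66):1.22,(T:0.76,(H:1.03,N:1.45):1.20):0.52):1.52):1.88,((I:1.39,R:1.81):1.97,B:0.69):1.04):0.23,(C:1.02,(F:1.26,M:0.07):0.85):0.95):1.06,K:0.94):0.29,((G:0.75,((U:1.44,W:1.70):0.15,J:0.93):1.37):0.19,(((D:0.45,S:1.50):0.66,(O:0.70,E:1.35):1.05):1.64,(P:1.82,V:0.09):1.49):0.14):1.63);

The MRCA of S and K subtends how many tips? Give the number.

The MRCA of S and K is the root, so the clade is the entire tree.
That clade contains 23 terminal taxa: A, B, C, D, E, F, G, H, I, J, K, L, M, N, O, P, Q, R, S, T, U, V, W.

23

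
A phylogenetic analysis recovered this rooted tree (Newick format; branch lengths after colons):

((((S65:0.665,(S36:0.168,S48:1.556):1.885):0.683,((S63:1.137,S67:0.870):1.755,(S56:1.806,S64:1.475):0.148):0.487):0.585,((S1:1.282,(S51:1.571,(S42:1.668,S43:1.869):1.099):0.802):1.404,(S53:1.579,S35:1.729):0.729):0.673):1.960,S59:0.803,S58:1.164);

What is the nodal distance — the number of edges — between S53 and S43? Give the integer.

6

The MRCA of S53 and S43 is the node subtending ((S1,(S51,(S42,S43))),(S53,S35)).
From S53 up to that node: 2 branches. From S43 up to the same node: 4 branches. Total: 2 + 4 = 6.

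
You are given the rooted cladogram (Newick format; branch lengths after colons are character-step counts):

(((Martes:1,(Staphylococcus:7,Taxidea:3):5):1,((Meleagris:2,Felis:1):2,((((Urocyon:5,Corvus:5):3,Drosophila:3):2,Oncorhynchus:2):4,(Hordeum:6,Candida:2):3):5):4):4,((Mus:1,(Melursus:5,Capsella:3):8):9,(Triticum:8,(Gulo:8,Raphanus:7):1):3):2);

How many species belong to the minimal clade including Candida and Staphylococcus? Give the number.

The MRCA of Candida and Staphylococcus is the node subtending ((Martes,(Staphylococcus,Taxidea)),((Meleagris,Felis),((((Urocyon,Corvus),Drosophila),Oncorhynchus),(Hordeum,Candida)))).
That clade contains 11 terminal taxa: Candida, Corvus, Drosophila, Felis, Hordeum, Martes, Meleagris, Oncorhynchus, Staphylococcus, Taxidea, Urocyon.

11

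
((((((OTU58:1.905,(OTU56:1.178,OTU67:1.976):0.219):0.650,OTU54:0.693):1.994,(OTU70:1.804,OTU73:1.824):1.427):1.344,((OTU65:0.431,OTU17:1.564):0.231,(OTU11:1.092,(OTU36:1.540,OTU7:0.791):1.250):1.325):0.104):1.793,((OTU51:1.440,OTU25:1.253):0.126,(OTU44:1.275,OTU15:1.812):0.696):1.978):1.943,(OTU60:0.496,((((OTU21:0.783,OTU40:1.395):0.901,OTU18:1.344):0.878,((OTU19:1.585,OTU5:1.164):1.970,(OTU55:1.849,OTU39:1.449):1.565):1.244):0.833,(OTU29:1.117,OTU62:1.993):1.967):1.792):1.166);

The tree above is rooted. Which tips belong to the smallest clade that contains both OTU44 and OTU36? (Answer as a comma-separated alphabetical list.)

Tracing OTU44: it sits inside (OTU44,OTU15).
Tracing OTU36: it sits inside (OTU36,OTU7).
The smallest clade enclosing both is (((((OTU58,(OTU56,OTU67)),OTU54),(OTU70,OTU73)),((OTU65,OTU17),(OTU11,(OTU36,OTU7)))),((OTU51,OTU25),(OTU44,OTU15))); the answer is its 15 terminal taxa in alphabetical order.

OTU11, OTU15, OTU17, OTU25, OTU36, OTU44, OTU51, OTU54, OTU56, OTU58, OTU65, OTU67, OTU7, OTU70, OTU73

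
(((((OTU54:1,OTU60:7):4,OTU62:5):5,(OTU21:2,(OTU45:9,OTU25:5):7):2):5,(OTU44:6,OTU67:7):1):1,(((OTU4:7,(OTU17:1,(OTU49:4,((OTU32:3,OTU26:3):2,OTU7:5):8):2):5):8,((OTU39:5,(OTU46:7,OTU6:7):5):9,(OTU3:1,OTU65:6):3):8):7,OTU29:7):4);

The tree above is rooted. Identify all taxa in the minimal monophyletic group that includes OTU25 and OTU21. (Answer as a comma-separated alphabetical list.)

OTU21, OTU25, OTU45

Tracing OTU25: it sits inside (OTU45,OTU25).
Tracing OTU21: it sits inside (OTU21,(OTU45,OTU25)).
The smallest clade enclosing both is (OTU21,(OTU45,OTU25)); the answer is its 3 terminal taxa in alphabetical order.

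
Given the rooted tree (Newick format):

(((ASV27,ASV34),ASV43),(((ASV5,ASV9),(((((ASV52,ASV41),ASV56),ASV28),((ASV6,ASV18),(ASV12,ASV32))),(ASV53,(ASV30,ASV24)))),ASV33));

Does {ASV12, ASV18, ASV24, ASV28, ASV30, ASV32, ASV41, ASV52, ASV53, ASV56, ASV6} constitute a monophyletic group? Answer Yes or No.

The most recent common ancestor of these taxa subtends (((((ASV52,ASV41),ASV56),ASV28),((ASV6,ASV18),(ASV12,ASV32))),(ASV53,(ASV30,ASV24))).
That clade has exactly 11 tips — every listed taxon and nothing else — so the group is monophyletic.

Yes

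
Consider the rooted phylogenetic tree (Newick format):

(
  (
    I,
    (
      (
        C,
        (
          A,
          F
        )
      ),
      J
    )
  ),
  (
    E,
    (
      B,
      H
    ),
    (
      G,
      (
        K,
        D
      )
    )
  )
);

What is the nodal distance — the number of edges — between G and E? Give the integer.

The MRCA of G and E is the node subtending (E,(B,H),(G,(K,D))).
From G up to that node: 2 branches. From E up to the same node: 1 branch. Total: 2 + 1 = 3.

3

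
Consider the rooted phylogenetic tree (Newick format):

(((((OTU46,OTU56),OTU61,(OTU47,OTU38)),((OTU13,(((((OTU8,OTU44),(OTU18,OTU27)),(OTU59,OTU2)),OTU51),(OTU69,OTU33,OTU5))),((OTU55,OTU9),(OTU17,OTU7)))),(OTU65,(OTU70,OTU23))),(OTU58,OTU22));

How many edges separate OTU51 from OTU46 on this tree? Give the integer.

8

The MRCA of OTU51 and OTU46 is the node subtending (((OTU46,OTU56),OTU61,(OTU47,OTU38)),((OTU13,(((((OTU8,OTU44),(OTU18,OTU27)),(OTU59,OTU2)),OTU51),(OTU69,OTU33,OTU5))),((OTU55,OTU9),(OTU17,OTU7)))).
From OTU51 up to that node: 5 branches. From OTU46 up to the same node: 3 branches. Total: 5 + 3 = 8.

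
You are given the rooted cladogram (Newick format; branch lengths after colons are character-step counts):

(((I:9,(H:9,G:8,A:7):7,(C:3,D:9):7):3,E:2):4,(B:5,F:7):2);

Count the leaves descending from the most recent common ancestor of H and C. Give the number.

6

The MRCA of H and C is the node subtending (I,(H,G,A),(C,D)).
That clade contains 6 terminal taxa: A, C, D, G, H, I.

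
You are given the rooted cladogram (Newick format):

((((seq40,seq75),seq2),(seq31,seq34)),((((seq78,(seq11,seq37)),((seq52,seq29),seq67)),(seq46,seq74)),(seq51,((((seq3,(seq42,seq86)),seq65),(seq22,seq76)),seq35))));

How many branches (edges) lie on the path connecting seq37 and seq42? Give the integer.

12

The MRCA of seq37 and seq42 is the node subtending ((((seq78,(seq11,seq37)),((seq52,seq29),seq67)),(seq46,seq74)),(seq51,((((seq3,(seq42,seq86)),seq65),(seq22,seq76)),seq35))).
From seq37 up to that node: 5 branches. From seq42 up to the same node: 7 branches. Total: 5 + 7 = 12.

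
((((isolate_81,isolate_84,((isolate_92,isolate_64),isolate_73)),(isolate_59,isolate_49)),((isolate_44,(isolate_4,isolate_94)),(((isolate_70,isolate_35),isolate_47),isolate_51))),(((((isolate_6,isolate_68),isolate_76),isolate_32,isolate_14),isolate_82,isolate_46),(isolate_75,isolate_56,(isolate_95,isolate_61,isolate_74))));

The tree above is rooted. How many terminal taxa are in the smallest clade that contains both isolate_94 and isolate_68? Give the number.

26

The MRCA of isolate_94 and isolate_68 is the root, so the clade is the entire tree.
That clade contains 26 terminal taxa: isolate_14, isolate_32, isolate_35, isolate_4, isolate_44, isolate_46, isolate_47, isolate_49, isolate_51, isolate_56, isolate_59, isolate_6, isolate_61, isolate_64, isolate_68, isolate_70, isolate_73, isolate_74, isolate_75, isolate_76, isolate_81, isolate_82, isolate_84, isolate_92, isolate_94, isolate_95.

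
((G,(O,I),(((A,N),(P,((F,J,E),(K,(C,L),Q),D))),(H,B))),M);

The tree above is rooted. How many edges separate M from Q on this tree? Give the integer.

8

The MRCA of M and Q is the root of the tree.
From M up to that node: 1 branch. From Q up to the same node: 7 branches. Total: 1 + 7 = 8.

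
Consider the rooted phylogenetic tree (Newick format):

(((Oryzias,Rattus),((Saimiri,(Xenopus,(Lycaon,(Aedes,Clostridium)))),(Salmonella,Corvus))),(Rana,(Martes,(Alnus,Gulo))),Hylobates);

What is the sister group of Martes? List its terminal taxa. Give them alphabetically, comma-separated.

Martes attaches to the tree at the node subtending (Martes,(Alnus,Gulo)).
The other lineage descending from that same node — the sister group — is (Alnus,Gulo); its 2 tips in alphabetical order are the answer.

Alnus, Gulo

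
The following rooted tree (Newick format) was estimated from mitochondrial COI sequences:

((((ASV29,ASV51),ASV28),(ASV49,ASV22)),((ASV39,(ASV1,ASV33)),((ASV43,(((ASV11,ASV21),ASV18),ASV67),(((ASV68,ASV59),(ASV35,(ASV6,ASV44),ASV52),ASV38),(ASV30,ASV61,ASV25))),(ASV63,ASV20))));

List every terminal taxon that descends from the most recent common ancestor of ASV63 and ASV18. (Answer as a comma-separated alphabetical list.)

Tracing ASV63: it sits inside (ASV63,ASV20).
Tracing ASV18: it sits inside ((ASV11,ASV21),ASV18).
The smallest clade enclosing both is ((ASV43,(((ASV11,ASV21),ASV18),ASV67),(((ASV68,ASV59),(ASV35,(ASV6,ASV44),ASV52),ASV38),(ASV30,ASV61,ASV25))),(ASV63,ASV20)); the answer is its 17 terminal taxa in alphabetical order.

ASV11, ASV18, ASV20, ASV21, ASV25, ASV30, ASV35, ASV38, ASV43, ASV44, ASV52, ASV59, ASV6, ASV61, ASV63, ASV67, ASV68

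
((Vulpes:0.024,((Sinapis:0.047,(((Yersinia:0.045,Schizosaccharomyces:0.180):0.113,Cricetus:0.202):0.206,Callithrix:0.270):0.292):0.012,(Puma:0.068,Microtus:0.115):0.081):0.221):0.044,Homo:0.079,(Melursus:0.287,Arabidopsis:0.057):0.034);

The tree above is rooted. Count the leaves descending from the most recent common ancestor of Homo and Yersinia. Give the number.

The MRCA of Homo and Yersinia is the root, so the clade is the entire tree.
That clade contains 11 terminal taxa: Arabidopsis, Callithrix, Cricetus, Homo, Melursus, Microtus, Puma, Schizosaccharomyces, Sinapis, Vulpes, Yersinia.

11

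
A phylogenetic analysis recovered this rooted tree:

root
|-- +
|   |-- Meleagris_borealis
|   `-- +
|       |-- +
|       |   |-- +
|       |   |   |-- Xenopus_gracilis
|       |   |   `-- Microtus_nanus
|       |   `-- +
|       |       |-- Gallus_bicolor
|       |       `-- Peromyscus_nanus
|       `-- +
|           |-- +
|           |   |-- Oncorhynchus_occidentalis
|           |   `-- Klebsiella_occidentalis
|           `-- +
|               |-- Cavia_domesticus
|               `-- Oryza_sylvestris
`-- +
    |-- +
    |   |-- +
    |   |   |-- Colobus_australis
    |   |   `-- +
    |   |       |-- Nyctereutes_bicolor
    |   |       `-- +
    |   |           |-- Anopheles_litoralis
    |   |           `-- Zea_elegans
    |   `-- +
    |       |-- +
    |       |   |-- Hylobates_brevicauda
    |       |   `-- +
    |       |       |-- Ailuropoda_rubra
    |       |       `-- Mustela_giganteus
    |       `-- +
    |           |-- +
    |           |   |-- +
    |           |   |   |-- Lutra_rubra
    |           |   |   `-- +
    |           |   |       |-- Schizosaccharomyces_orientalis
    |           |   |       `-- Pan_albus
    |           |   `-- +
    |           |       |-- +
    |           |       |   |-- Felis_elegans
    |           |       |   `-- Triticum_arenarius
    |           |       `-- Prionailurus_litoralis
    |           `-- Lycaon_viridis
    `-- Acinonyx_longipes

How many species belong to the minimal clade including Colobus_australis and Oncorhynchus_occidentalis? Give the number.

24

The MRCA of Colobus_australis and Oncorhynchus_occidentalis is the root, so the clade is the entire tree.
That clade contains 24 terminal taxa: Acinonyx_longipes, Ailuropoda_rubra, Anopheles_litoralis, Cavia_domesticus, Colobus_australis, Felis_elegans, Gallus_bicolor, Hylobates_brevicauda, Klebsiella_occidentalis, Lutra_rubra, Lycaon_viridis, Meleagris_borealis, Microtus_nanus, Mustela_giganteus, Nyctereutes_bicolor, Oncorhynchus_occidentalis, Oryza_sylvestris, Pan_albus, Peromyscus_nanus, Prionailurus_litoralis, Schizosaccharomyces_orientalis, Triticum_arenarius, Xenopus_gracilis, Zea_elegans.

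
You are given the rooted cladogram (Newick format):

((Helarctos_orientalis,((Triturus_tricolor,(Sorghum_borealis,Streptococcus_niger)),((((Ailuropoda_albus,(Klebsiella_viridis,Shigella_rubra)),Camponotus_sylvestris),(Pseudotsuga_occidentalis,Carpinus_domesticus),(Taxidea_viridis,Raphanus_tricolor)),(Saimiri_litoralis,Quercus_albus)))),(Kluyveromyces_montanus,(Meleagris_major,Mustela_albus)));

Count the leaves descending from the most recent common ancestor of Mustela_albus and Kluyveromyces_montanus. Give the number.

3

The MRCA of Mustela_albus and Kluyveromyces_montanus is the node subtending (Kluyveromyces_montanus,(Meleagris_major,Mustela_albus)).
That clade contains 3 terminal taxa: Kluyveromyces_montanus, Meleagris_major, Mustela_albus.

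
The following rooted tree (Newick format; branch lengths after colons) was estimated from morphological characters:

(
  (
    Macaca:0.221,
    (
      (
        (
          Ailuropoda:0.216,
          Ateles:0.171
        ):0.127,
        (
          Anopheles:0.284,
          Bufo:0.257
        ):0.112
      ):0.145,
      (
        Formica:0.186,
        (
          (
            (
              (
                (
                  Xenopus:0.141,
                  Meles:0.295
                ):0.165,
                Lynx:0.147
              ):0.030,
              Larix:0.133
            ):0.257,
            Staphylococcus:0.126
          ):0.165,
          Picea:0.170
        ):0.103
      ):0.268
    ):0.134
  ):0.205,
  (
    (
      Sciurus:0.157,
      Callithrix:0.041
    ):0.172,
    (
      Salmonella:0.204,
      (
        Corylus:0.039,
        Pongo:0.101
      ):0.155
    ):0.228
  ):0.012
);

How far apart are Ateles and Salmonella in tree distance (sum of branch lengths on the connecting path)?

1.226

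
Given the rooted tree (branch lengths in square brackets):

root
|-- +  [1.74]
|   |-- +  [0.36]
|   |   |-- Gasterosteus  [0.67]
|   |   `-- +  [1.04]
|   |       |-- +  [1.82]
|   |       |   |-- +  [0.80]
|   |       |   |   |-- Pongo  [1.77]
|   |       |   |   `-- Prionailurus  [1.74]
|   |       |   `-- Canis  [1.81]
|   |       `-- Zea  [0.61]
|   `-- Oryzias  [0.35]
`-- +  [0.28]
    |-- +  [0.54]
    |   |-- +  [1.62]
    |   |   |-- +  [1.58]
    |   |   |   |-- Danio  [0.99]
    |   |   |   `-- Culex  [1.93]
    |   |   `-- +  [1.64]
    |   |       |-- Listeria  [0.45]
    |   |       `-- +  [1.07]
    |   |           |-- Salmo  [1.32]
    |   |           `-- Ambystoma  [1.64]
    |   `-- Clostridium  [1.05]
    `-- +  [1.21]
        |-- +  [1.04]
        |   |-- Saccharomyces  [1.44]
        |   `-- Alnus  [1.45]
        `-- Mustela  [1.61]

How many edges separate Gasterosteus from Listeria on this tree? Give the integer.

The MRCA of Gasterosteus and Listeria is the root of the tree.
From Gasterosteus up to that node: 3 branches. From Listeria up to the same node: 5 branches. Total: 3 + 5 = 8.

8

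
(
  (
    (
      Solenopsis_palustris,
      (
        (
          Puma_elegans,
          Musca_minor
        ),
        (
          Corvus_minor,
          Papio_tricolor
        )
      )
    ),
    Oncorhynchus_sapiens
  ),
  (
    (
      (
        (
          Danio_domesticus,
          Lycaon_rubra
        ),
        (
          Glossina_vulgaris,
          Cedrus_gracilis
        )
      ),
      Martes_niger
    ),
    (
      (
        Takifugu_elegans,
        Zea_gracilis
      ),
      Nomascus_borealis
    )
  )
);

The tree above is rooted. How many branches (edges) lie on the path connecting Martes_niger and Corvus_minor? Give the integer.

8

The MRCA of Martes_niger and Corvus_minor is the root of the tree.
From Martes_niger up to that node: 3 branches. From Corvus_minor up to the same node: 5 branches. Total: 3 + 5 = 8.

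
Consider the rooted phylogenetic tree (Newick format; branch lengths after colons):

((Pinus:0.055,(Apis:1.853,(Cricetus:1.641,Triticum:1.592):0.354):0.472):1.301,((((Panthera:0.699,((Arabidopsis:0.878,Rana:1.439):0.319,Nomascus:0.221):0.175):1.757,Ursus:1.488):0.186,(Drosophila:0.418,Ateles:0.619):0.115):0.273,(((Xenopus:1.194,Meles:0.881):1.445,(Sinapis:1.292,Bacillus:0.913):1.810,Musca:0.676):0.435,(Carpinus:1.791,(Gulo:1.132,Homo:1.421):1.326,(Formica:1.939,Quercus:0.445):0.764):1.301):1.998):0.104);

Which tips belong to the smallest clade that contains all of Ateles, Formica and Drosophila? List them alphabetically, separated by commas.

Tracing Ateles: it sits inside (Drosophila,Ateles).
Tracing Formica: it sits inside (Formica,Quercus).
Tracing Drosophila: it sits inside (Drosophila,Ateles).
The smallest clade enclosing all 3 is ((((Panthera,((Arabidopsis,Rana),Nomascus)),Ursus),(Drosophila,Ateles)),(((Xenopus,Meles),(Sinapis,Bacillus),Musca),(Carpinus,(Gulo,Homo),(Formica,Quercus)))); the answer is its 17 terminal taxa in alphabetical order.

Arabidopsis, Ateles, Bacillus, Carpinus, Drosophila, Formica, Gulo, Homo, Meles, Musca, Nomascus, Panthera, Quercus, Rana, Sinapis, Ursus, Xenopus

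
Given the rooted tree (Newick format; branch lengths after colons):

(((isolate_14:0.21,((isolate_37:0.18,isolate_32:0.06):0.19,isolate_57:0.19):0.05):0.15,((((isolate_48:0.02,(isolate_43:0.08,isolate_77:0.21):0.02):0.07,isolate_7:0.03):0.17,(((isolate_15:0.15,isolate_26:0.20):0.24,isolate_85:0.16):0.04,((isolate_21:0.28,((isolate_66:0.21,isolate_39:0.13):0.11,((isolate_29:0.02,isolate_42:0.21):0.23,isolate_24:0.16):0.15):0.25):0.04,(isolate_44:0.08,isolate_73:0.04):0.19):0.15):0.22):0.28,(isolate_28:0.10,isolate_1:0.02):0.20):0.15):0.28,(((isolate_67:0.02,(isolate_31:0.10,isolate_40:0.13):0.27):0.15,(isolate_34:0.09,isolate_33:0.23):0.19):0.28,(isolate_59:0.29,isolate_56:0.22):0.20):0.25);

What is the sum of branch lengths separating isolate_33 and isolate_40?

The path runs isolate_33 → … → MRCA → … → isolate_40; the MRCA is the node subtending ((isolate_67,(isolate_31,isolate_40)),(isolate_34,isolate_33)).
Branch lengths along that path: 0.23 + 0.19 + 0.15 + 0.27 + 0.13 = 0.97.

0.97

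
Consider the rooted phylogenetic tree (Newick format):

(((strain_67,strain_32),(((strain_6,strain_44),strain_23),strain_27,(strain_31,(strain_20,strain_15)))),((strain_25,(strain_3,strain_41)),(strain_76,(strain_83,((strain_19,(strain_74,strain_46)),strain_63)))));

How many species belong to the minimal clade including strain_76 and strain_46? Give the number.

The MRCA of strain_76 and strain_46 is the node subtending (strain_76,(strain_83,((strain_19,(strain_74,strain_46)),strain_63))).
That clade contains 6 terminal taxa: strain_19, strain_46, strain_63, strain_74, strain_76, strain_83.

6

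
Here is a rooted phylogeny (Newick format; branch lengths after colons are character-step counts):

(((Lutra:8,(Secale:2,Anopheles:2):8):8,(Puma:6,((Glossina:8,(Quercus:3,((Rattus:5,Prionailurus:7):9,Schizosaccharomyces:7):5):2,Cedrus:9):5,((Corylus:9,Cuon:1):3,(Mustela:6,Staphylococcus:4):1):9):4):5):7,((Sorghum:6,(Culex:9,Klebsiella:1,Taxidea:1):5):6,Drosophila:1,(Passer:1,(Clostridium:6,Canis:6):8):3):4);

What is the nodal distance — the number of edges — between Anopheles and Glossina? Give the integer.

The MRCA of Anopheles and Glossina is the node subtending ((Lutra,(Secale,Anopheles)),(Puma,((Glossina,(Quercus,((Rattus,Prionailurus),Schizosaccharomyces)),Cedrus),((Corylus,Cuon),(Mustela,Staphylococcus))))).
From Anopheles up to that node: 3 branches. From Glossina up to the same node: 4 branches. Total: 3 + 4 = 7.

7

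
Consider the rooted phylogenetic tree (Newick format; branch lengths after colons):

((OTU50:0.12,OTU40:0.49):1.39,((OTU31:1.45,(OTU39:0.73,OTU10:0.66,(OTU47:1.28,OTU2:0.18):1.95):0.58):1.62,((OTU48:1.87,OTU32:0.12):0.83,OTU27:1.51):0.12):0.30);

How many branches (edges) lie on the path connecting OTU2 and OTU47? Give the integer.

The MRCA of OTU2 and OTU47 is the node subtending (OTU47,OTU2).
From OTU2 up to that node: 1 branch. From OTU47 up to the same node: 1 branch. Total: 1 + 1 = 2.

2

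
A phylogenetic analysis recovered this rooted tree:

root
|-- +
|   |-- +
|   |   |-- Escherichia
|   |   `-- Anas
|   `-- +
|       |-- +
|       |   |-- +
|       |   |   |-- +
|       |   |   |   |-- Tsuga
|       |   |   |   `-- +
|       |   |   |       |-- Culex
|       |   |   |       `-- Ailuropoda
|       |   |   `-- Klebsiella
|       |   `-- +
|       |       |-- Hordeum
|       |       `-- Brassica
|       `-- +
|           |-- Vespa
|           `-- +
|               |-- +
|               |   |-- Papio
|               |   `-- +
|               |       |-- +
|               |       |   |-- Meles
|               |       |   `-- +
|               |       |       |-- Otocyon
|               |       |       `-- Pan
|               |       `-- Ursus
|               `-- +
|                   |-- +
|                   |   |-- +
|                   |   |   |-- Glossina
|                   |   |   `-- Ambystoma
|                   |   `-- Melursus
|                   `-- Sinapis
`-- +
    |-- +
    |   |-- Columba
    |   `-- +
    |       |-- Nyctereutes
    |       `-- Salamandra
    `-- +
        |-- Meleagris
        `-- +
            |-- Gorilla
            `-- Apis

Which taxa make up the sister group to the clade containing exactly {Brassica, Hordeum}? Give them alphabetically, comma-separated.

Ailuropoda, Culex, Klebsiella, Tsuga

The clade containing exactly {Brassica, Hordeum} attaches to the tree at the node subtending (((Tsuga,(Culex,Ailuropoda)),Klebsiella),(Hordeum,Brassica)).
The other lineage descending from that same node — the sister group — is ((Tsuga,(Culex,Ailuropoda)),Klebsiella); its 4 tips in alphabetical order are the answer.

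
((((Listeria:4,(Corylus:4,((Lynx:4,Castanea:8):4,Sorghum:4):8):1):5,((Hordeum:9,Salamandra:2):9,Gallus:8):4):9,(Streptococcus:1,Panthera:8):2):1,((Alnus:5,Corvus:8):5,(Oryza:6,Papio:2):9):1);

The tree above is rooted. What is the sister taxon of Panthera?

Streptococcus

Panthera attaches to the tree at the node subtending (Streptococcus,Panthera).
The other lineage descending from that same node — the sister group — is the single tip Streptococcus.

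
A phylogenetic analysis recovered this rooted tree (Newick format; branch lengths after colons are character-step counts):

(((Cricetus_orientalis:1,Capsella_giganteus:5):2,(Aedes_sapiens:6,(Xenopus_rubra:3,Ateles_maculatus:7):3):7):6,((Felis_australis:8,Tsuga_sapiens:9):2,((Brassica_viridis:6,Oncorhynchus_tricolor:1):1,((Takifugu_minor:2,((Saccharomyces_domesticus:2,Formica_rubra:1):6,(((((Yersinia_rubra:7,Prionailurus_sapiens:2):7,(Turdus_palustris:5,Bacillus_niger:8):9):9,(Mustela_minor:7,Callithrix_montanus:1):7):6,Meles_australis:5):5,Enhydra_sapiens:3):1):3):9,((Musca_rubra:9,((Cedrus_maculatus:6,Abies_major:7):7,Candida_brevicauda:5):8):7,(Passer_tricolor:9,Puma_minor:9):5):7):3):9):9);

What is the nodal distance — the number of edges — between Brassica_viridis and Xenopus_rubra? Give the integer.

8

The MRCA of Brassica_viridis and Xenopus_rubra is the root of the tree.
From Brassica_viridis up to that node: 4 branches. From Xenopus_rubra up to the same node: 4 branches. Total: 4 + 4 = 8.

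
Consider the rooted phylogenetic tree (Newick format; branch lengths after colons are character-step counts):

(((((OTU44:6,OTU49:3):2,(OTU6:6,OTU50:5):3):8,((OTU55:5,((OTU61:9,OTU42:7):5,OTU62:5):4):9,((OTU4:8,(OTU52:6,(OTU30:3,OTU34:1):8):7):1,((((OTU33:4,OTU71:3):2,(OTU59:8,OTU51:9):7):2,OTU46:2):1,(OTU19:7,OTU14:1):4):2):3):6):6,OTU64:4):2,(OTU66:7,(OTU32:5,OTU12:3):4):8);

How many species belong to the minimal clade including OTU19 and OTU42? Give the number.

15

The MRCA of OTU19 and OTU42 is the node subtending ((OTU55,((OTU61,OTU42),OTU62)),((OTU4,(OTU52,(OTU30,OTU34))),((((OTU33,OTU71),(OTU59,OTU51)),OTU46),(OTU19,OTU14)))).
That clade contains 15 terminal taxa: OTU14, OTU19, OTU30, OTU33, OTU34, OTU4, OTU42, OTU46, OTU51, OTU52, OTU55, OTU59, OTU61, OTU62, OTU71.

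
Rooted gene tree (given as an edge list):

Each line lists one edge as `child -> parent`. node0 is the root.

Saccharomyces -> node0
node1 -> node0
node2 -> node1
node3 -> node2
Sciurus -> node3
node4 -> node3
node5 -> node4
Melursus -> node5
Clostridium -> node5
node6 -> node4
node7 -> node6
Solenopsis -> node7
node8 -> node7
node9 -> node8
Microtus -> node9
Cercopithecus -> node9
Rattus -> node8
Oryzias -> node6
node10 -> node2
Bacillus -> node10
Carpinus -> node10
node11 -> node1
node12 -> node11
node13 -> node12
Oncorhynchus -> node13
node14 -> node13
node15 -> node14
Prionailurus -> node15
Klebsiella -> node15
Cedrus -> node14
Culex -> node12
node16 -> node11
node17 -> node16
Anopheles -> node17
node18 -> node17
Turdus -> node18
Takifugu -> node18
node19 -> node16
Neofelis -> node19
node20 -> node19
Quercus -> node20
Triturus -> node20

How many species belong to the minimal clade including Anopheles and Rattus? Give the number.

The MRCA of Anopheles and Rattus is the node subtending (((Sciurus,((Melursus,Clostridium),((Solenopsis,((Microtus,Cercopithecus),Rattus)),Oryzias))),(Bacillus,Carpinus)),(((Oncorhynchus,((Prionailurus,Klebsiella),Cedrus)),Culex),((Anopheles,(Turdus,Takifugu)),(Neofelis,(Quercus,Triturus))))).
That clade contains 21 terminal taxa: Anopheles, Bacillus, Carpinus, Cedrus, Cercopithecus, Clostridium, Culex, Klebsiella, Melursus, Microtus, Neofelis, Oncorhynchus, Oryzias, Prionailurus, Quercus, Rattus, Sciurus, Solenopsis, Takifugu, Triturus, Turdus.

21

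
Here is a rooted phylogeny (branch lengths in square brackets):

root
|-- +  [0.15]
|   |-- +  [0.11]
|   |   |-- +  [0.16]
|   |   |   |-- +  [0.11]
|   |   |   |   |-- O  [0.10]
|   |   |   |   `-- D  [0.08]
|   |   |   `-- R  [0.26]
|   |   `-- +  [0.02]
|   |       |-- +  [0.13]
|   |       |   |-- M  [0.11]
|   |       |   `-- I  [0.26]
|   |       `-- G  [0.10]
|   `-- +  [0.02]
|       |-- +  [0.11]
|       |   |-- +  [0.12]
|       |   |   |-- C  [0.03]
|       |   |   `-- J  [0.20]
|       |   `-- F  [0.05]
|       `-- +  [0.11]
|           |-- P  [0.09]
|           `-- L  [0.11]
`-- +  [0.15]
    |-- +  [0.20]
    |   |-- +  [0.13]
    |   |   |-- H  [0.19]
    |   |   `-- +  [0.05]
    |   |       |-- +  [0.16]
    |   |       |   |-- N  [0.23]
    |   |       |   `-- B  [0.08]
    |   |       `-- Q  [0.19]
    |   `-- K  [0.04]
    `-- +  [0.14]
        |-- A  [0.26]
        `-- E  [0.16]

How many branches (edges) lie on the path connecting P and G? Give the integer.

The MRCA of P and G is the node subtending ((((O,D),R),((M,I),G)),(((C,J),F),(P,L))).
From P up to that node: 3 branches. From G up to the same node: 3 branches. Total: 3 + 3 = 6.

6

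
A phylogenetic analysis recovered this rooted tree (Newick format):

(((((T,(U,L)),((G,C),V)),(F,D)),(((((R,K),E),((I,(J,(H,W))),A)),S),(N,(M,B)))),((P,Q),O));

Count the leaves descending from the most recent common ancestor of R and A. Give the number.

8

The MRCA of R and A is the node subtending (((R,K),E),((I,(J,(H,W))),A)).
That clade contains 8 terminal taxa: A, E, H, I, J, K, R, W.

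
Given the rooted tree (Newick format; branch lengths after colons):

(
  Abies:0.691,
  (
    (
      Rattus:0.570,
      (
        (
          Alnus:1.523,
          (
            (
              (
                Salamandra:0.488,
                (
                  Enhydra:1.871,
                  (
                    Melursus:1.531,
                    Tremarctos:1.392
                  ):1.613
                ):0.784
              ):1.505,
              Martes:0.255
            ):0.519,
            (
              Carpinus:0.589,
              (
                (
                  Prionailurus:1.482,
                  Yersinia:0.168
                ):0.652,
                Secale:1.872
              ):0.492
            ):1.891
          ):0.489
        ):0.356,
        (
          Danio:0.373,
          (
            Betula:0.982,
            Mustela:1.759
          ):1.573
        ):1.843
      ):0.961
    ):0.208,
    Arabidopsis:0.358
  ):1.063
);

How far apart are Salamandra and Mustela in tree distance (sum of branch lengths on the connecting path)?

The path runs Salamandra → … → MRCA → … → Mustela; the MRCA is the node subtending ((Alnus,(((Salamandra,(Enhydra,(Melursus,Tremarctos))),Martes),(Carpinus,((Prionailurus,Yersinia),Secale)))),(Danio,(Betula,Mustela))).
Branch lengths along that path: 0.488 + 1.505 + 0.519 + 0.489 + 0.356 + 1.843 + 1.573 + 1.759 = 8.532.

8.532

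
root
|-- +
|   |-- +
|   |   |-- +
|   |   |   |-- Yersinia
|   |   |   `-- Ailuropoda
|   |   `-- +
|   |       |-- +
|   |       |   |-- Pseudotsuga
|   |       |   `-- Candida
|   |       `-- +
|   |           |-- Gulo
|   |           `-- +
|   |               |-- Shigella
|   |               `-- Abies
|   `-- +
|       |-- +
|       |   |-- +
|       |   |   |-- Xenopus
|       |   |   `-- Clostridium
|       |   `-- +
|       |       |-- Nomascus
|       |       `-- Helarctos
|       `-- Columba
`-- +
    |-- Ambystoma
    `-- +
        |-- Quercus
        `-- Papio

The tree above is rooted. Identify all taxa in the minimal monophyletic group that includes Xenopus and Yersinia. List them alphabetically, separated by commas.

Abies, Ailuropoda, Candida, Clostridium, Columba, Gulo, Helarctos, Nomascus, Pseudotsuga, Shigella, Xenopus, Yersinia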